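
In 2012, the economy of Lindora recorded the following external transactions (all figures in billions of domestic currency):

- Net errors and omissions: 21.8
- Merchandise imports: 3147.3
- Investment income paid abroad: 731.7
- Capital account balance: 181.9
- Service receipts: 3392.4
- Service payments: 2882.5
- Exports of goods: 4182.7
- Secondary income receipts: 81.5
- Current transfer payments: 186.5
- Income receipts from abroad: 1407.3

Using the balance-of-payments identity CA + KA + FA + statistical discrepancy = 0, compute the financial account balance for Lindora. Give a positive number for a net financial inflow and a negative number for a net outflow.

-2319.6

Goods balance = 4182.7 - 3147.3 = 1035.4
Services balance = 3392.4 - 2882.5 = 509.9
Trade balance (goods + services) = 1035.4 + 509.9 = 1545.3
Net primary income = 1407.3 - 731.7 = 675.6
Net secondary income = 81.5 - 186.5 = -105.0
Current account = 1545.3 + 675.6 + (-105.0) = 2115.9
Financial account = -(2115.9 + 181.9 + 21.8) = -2319.6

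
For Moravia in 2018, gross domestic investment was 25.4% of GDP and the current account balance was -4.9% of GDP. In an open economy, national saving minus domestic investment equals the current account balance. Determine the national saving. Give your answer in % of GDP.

S = I + CA = 25.4 + (-4.9) = 20.5

20.5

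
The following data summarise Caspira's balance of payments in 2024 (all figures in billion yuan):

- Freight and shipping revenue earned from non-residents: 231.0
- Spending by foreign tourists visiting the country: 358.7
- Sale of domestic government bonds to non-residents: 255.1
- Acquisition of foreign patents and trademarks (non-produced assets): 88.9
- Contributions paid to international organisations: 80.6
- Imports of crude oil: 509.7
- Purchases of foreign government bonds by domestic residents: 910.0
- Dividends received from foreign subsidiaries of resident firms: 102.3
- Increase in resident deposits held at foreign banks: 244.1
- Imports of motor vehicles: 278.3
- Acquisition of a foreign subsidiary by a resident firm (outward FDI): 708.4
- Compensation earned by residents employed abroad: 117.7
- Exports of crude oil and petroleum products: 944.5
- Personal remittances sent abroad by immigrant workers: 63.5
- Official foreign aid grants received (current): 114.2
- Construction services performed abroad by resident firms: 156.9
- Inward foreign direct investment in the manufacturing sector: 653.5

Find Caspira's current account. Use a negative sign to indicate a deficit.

1093.2

Goods: -509.7 + 944.5 - 278.3 = 156.5
Services: 231.0 + 156.9 + 358.7 = 746.6
Primary income: 117.7 + 102.3 = 220.0
Secondary income: -63.5 - 80.6 + 114.2 = -29.9
Current account = 156.5 + 746.6 + 220.0 + (-29.9) = 1093.2
(Excluded from the current account — financial account: sale of domestic government bonds to non-residents 255.1, purchases of foreign government bonds by domestic residents 910.0, increase in resident deposits held at foreign banks 244.1, acquisition of a foreign subsidiary by a resident firm (outward FDI) 708.4, inward foreign direct investment in the manufacturing sector 653.5; capital account: acquisition of foreign patents and trademarks (non-produced assets) 88.9.)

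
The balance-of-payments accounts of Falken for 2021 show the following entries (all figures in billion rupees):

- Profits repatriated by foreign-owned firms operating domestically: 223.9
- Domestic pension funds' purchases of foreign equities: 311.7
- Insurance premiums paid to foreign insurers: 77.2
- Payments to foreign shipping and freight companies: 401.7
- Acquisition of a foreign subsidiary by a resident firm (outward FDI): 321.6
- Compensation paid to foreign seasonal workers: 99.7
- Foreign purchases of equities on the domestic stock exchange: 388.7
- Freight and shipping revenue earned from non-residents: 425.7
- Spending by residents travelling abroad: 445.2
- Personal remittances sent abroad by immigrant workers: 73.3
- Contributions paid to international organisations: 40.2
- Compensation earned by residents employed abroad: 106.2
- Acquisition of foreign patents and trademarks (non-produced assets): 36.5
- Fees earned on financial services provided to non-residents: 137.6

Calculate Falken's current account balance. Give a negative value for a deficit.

-691.7

Services: -77.2 + 137.6 + 425.7 - 401.7 - 445.2 = -360.8
Primary income: -99.7 + 106.2 - 223.9 = -217.4
Secondary income: -73.3 - 40.2 = -113.5
Current account = (-360.8) + (-217.4) + (-113.5) = -691.7
(Excluded from the current account — financial account: domestic pension funds' purchases of foreign equities 311.7, acquisition of a foreign subsidiary by a resident firm (outward FDI) 321.6, foreign purchases of equities on the domestic stock exchange 388.7; capital account: acquisition of foreign patents and trademarks (non-produced assets) 36.5.)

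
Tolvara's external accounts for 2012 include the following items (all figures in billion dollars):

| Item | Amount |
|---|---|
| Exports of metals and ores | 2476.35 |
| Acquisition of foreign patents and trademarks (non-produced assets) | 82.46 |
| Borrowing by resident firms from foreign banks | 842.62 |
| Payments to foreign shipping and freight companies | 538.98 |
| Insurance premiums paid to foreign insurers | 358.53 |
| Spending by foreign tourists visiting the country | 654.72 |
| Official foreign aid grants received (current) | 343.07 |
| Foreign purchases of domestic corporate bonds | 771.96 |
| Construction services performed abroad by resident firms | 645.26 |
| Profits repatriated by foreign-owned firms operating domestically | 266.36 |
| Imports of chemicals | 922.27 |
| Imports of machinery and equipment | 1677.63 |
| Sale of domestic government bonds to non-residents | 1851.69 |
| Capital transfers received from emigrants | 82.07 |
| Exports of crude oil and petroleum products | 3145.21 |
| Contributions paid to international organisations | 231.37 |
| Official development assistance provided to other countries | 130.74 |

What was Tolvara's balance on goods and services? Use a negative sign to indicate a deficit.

Goods: 2476.35 + 3145.21 - 922.27 - 1677.63 = 3021.66
Services: -538.98 - 358.53 + 645.26 + 654.72 = 402.47
Trade balance = 3021.66 + 402.47 = 3424.13
(Excluded from the trade balance — capital account: acquisition of foreign patents and trademarks (non-produced assets) 82.46, capital transfers received from emigrants 82.07; financial account: borrowing by resident firms from foreign banks 842.62, foreign purchases of domestic corporate bonds 771.96, sale of domestic government bonds to non-residents 1851.69; secondary income: official foreign aid grants received (current) 343.07, contributions paid to international organisations 231.37, official development assistance provided to other countries 130.74; primary income: profits repatriated by foreign-owned firms operating domestically 266.36.)

3424.13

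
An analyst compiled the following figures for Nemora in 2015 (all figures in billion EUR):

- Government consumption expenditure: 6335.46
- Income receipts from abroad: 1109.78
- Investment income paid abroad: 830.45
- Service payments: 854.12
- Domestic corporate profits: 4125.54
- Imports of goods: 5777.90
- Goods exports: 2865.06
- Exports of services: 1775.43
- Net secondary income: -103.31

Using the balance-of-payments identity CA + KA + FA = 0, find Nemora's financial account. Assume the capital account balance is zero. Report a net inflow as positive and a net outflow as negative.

Goods balance = 2865.06 - 5777.90 = -2912.84
Services balance = 1775.43 - 854.12 = 921.31
Trade balance (goods + services) = -2912.84 + 921.31 = -1991.53
Net primary income = 1109.78 - 830.45 = 279.33
Net secondary income = -103.31
Current account = -1991.53 + 279.33 + (-103.31) = -1815.51
Financial account = -(-1815.51) = 1815.51

1815.51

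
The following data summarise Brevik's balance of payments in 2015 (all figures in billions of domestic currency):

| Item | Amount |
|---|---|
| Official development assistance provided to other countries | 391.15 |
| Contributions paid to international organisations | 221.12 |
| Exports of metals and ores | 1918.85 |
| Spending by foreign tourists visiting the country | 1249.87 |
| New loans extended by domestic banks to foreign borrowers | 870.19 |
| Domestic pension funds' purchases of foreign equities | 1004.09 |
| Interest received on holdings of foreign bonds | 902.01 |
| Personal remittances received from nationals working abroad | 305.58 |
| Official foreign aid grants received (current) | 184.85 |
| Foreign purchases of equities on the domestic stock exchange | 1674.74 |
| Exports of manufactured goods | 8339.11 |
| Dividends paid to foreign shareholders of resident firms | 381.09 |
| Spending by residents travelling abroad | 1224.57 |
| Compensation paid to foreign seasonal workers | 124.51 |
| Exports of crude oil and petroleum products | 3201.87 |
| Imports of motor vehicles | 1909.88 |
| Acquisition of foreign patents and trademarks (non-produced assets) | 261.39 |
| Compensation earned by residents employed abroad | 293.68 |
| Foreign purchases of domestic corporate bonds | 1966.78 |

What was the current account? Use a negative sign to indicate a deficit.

12143.50

Goods: 8339.11 + 3201.87 + 1918.85 - 1909.88 = 11549.95
Services: -1224.57 + 1249.87 = 25.30
Primary income: -381.09 - 124.51 + 902.01 + 293.68 = 690.09
Secondary income: -221.12 - 391.15 + 305.58 + 184.85 = -121.84
Current account = 11549.95 + 25.30 + 690.09 + (-121.84) = 12143.50
(Excluded from the current account — financial account: new loans extended by domestic banks to foreign borrowers 870.19, domestic pension funds' purchases of foreign equities 1004.09, foreign purchases of equities on the domestic stock exchange 1674.74, foreign purchases of domestic corporate bonds 1966.78; capital account: acquisition of foreign patents and trademarks (non-produced assets) 261.39.)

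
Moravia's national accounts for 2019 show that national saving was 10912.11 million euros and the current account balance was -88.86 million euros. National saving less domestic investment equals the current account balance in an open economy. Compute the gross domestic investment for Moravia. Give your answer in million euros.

11000.97

I = S - CA = 10912.11 - (-88.86) = 11000.97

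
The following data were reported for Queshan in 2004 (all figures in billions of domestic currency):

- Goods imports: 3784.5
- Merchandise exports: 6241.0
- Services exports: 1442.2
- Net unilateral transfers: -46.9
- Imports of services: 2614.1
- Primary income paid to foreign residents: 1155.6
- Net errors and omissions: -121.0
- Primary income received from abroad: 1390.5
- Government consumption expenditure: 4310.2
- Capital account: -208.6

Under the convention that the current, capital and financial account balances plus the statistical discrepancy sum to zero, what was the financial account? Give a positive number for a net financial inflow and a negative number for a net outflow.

Goods balance = 6241.0 - 3784.5 = 2456.5
Services balance = 1442.2 - 2614.1 = -1171.9
Trade balance (goods + services) = 2456.5 + (-1171.9) = 1284.6
Net primary income = 1390.5 - 1155.6 = 234.9
Net secondary income = -46.9
Current account = 1284.6 + 234.9 + (-46.9) = 1472.6
Financial account = -(1472.6 + (-208.6) + (-121.0)) = -1143.0

-1143.0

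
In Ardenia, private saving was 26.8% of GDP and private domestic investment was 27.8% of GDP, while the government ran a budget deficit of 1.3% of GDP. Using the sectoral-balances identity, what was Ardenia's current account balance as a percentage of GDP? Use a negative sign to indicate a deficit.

By the sectoral-balances identity, CA = (S_private - I) + (T - G).
Private balance = 26.8 - 27.8 = -1.0
Government balance (T - G) = -1.3
CA = -1.0 + (-1.3) = -2.3

-2.3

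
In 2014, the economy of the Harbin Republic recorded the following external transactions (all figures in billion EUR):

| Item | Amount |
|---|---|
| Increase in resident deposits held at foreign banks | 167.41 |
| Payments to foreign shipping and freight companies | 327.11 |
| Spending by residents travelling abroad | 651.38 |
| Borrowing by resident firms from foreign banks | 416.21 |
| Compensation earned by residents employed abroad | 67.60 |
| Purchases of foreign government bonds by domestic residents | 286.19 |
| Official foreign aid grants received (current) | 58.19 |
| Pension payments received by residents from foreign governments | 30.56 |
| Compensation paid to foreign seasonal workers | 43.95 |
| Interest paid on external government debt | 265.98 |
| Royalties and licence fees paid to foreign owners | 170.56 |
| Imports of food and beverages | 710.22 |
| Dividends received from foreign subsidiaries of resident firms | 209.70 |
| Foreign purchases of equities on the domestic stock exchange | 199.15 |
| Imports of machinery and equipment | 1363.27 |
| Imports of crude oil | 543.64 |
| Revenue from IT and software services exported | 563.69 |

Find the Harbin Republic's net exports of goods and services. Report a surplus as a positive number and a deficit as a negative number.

Goods: -1363.27 - 543.64 - 710.22 = -2617.13
Services: 563.69 - 170.56 - 327.11 - 651.38 = -585.36
Trade balance = -2617.13 + (-585.36) = -3202.49
(Excluded from the trade balance — financial account: increase in resident deposits held at foreign banks 167.41, borrowing by resident firms from foreign banks 416.21, purchases of foreign government bonds by domestic residents 286.19, foreign purchases of equities on the domestic stock exchange 199.15; primary income: compensation earned by residents employed abroad 67.60, compensation paid to foreign seasonal workers 43.95, interest paid on external government debt 265.98, dividends received from foreign subsidiaries of resident firms 209.70; secondary income: official foreign aid grants received (current) 58.19, pension payments received by residents from foreign governments 30.56.)

-3202.49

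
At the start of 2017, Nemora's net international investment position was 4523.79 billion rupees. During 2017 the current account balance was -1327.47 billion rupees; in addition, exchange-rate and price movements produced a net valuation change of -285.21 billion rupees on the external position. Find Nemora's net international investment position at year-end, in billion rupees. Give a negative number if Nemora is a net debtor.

Change in NIIP = current account + net valuation change = -1327.47 + (-285.21) = -1612.68
End-of-year NIIP = 4523.79 + (-1612.68) = 2911.11

2911.11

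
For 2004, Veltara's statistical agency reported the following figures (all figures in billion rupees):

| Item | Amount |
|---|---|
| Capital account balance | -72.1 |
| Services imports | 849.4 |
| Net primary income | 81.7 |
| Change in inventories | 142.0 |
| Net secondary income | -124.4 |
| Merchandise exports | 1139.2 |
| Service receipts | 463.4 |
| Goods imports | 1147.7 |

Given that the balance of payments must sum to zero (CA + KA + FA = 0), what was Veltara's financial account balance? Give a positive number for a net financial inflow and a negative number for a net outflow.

509.3

Goods balance = 1139.2 - 1147.7 = -8.5
Services balance = 463.4 - 849.4 = -386.0
Trade balance (goods + services) = -8.5 + (-386.0) = -394.5
Net primary income = 81.7
Net secondary income = -124.4
Current account = -394.5 + 81.7 + (-124.4) = -437.2
Financial account = -(-437.2 + (-72.1)) = 509.3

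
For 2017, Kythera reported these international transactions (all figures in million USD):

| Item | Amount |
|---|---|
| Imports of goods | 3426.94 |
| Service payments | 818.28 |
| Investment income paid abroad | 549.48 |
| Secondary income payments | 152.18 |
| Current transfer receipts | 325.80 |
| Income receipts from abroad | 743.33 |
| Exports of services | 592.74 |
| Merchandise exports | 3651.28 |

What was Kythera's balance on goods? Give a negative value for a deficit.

224.34

Goods balance = 3651.28 - 3426.94 = 224.34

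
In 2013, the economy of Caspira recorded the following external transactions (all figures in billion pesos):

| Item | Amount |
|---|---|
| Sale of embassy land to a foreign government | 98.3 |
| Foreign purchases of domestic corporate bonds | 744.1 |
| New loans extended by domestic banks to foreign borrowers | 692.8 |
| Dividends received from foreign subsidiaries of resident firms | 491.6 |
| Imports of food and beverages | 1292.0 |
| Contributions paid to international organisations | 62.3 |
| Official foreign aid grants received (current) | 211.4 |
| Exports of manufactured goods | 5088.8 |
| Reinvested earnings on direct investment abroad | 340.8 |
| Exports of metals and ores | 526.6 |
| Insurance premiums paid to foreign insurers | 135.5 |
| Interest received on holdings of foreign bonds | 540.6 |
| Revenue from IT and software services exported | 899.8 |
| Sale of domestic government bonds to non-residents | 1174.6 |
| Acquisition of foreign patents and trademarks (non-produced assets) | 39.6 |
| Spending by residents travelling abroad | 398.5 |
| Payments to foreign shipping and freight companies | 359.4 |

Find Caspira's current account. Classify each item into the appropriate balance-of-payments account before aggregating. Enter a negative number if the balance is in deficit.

5851.9

Goods: 526.6 - 1292.0 + 5088.8 = 4323.4
Services: -359.4 - 135.5 + 899.8 - 398.5 = 6.4
Primary income: 540.6 + 491.6 + 340.8 = 1373.0
Secondary income: -62.3 + 211.4 = 149.1
Current account = 4323.4 + 6.4 + 1373.0 + 149.1 = 5851.9
(Excluded from the current account — capital account: sale of embassy land to a foreign government 98.3, acquisition of foreign patents and trademarks (non-produced assets) 39.6; financial account: foreign purchases of domestic corporate bonds 744.1, new loans extended by domestic banks to foreign borrowers 692.8, sale of domestic government bonds to non-residents 1174.6.)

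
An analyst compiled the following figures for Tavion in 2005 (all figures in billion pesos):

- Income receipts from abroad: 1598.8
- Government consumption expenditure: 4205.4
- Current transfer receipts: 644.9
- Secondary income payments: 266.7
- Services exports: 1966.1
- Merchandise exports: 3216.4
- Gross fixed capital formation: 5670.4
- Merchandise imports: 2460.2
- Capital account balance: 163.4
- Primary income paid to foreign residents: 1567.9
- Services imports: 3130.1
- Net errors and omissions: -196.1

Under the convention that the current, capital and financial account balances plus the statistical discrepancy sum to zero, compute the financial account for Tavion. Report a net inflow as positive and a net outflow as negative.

31.4

Goods balance = 3216.4 - 2460.2 = 756.2
Services balance = 1966.1 - 3130.1 = -1164.0
Trade balance (goods + services) = 756.2 + (-1164.0) = -407.8
Net primary income = 1598.8 - 1567.9 = 30.9
Net secondary income = 644.9 - 266.7 = 378.2
Current account = -407.8 + 30.9 + 378.2 = 1.3
Financial account = -(1.3 + 163.4 + (-196.1)) = 31.4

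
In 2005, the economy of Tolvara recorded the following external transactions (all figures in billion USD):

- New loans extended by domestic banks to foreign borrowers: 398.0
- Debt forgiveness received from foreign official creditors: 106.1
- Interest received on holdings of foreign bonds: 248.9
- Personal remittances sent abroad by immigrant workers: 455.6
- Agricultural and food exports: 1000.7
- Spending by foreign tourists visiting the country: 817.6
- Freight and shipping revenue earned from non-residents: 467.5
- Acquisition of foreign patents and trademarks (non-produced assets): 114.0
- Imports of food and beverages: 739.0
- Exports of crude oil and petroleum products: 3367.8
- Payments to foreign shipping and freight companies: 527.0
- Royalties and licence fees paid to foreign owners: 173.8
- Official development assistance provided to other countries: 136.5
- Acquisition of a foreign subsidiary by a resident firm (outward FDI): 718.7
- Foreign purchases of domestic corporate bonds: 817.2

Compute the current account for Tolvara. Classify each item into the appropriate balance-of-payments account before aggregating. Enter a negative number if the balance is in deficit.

3870.6

Goods: -739.0 + 3367.8 + 1000.7 = 3629.5
Services: 467.5 - 173.8 + 817.6 - 527.0 = 584.3
Primary income: 248.9
Secondary income: -136.5 - 455.6 = -592.1
Current account = 3629.5 + 584.3 + 248.9 + (-592.1) = 3870.6
(Excluded from the current account — financial account: new loans extended by domestic banks to foreign borrowers 398.0, acquisition of a foreign subsidiary by a resident firm (outward FDI) 718.7, foreign purchases of domestic corporate bonds 817.2; capital account: debt forgiveness received from foreign official creditors 106.1, acquisition of foreign patents and trademarks (non-produced assets) 114.0.)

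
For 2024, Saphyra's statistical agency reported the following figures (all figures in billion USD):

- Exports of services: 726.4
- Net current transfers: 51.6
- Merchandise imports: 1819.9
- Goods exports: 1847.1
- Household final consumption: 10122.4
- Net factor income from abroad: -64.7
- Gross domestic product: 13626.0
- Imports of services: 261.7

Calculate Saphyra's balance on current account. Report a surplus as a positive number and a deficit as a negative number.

Goods balance = 1847.1 - 1819.9 = 27.2
Services balance = 726.4 - 261.7 = 464.7
Trade balance (goods + services) = 27.2 + 464.7 = 491.9
Net primary income = -64.7
Net secondary income = 51.6
Current account = 491.9 + (-64.7) + 51.6 = 478.8

478.8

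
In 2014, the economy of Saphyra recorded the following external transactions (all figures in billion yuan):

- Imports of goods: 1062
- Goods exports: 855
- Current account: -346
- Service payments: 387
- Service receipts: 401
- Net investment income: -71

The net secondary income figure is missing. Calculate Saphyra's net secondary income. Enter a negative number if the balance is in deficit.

Current account = goods balance + services balance + net primary income + net secondary income
Sum of the known components = -264
Net secondary income = CA - (known components) = -346 - (-264) = -82

-82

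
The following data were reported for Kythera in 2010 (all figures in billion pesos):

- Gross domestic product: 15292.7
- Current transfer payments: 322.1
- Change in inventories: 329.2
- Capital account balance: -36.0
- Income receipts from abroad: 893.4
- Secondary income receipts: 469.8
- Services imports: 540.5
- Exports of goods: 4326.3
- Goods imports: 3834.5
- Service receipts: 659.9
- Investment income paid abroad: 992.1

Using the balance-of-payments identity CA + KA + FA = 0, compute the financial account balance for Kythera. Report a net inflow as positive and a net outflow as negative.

-624.2

Goods balance = 4326.3 - 3834.5 = 491.8
Services balance = 659.9 - 540.5 = 119.4
Trade balance (goods + services) = 491.8 + 119.4 = 611.2
Net primary income = 893.4 - 992.1 = -98.7
Net secondary income = 469.8 - 322.1 = 147.7
Current account = 611.2 + (-98.7) + 147.7 = 660.2
Financial account = -(660.2 + (-36.0)) = -624.2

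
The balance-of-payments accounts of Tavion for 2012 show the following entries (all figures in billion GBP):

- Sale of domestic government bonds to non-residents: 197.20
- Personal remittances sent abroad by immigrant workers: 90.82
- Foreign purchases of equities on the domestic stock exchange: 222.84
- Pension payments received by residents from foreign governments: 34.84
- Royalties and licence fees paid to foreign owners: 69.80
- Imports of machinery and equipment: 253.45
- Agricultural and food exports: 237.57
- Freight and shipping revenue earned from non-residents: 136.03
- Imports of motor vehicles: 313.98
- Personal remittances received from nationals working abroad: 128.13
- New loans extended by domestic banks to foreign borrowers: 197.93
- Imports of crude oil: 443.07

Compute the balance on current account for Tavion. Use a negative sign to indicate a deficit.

Goods: 237.57 - 313.98 - 443.07 - 253.45 = -772.93
Services: -69.80 + 136.03 = 66.23
Secondary income: -90.82 + 128.13 + 34.84 = 72.15
Current account = (-772.93) + 66.23 + 72.15 = -634.55
(Excluded from the current account — financial account: sale of domestic government bonds to non-residents 197.20, foreign purchases of equities on the domestic stock exchange 222.84, new loans extended by domestic banks to foreign borrowers 197.93.)

-634.55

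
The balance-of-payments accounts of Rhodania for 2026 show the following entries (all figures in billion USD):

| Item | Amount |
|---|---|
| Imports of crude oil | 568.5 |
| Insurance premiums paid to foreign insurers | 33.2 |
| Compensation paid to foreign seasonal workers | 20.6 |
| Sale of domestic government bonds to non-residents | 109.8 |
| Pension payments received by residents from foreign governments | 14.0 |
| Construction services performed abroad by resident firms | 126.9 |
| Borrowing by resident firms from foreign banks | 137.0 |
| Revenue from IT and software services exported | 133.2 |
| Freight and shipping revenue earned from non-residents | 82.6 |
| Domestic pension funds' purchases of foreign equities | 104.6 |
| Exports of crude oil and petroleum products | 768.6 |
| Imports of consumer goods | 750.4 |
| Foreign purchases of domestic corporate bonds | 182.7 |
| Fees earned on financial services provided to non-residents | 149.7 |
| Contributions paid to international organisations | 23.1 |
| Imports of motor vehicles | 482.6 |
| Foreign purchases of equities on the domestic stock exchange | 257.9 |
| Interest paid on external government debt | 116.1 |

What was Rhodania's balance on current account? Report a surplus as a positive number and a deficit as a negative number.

-719.5

Goods: 768.6 - 482.6 - 568.5 - 750.4 = -1032.9
Services: 133.2 + 82.6 - 33.2 + 149.7 + 126.9 = 459.2
Primary income: -116.1 - 20.6 = -136.7
Secondary income: 14.0 - 23.1 = -9.1
Current account = (-1032.9) + 459.2 + (-136.7) + (-9.1) = -719.5
(Excluded from the current account — financial account: sale of domestic government bonds to non-residents 109.8, borrowing by resident firms from foreign banks 137.0, domestic pension funds' purchases of foreign equities 104.6, foreign purchases of domestic corporate bonds 182.7, foreign purchases of equities on the domestic stock exchange 257.9.)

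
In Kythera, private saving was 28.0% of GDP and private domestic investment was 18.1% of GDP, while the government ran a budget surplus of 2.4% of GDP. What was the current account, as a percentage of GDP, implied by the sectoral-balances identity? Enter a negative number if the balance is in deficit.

12.3

By the sectoral-balances identity, CA = (S_private - I) + (T - G).
Private balance = 28.0 - 18.1 = 9.9
Government balance (T - G) = 2.4
CA = 9.9 + 2.4 = 12.3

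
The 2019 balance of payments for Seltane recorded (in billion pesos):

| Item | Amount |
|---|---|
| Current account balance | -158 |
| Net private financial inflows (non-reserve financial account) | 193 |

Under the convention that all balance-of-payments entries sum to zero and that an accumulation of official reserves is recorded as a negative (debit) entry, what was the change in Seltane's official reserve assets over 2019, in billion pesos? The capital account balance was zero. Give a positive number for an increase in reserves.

Official reserve transactions balance = -((-158) + 193) = -35
An accumulation of reserves is recorded as a debit (negative entry), so the change in the stock of reserves is the negative of that balance.
Change in official reserves = -(-35) = 35

35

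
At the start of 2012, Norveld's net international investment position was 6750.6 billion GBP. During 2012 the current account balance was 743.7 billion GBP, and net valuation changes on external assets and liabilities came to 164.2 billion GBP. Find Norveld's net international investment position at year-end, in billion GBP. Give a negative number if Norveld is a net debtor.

Change in NIIP = current account + net valuation change = 743.7 + 164.2 = 907.9
End-of-year NIIP = 6750.6 + 907.9 = 7658.5

7658.5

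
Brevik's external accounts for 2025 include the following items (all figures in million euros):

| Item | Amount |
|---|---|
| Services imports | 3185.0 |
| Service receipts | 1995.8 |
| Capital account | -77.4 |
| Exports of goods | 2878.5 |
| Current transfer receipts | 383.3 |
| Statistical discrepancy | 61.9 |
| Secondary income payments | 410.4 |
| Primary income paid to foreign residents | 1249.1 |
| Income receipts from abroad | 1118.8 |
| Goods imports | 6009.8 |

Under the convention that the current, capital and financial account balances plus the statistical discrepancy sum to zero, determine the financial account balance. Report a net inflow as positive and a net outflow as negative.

4493.4

Goods balance = 2878.5 - 6009.8 = -3131.3
Services balance = 1995.8 - 3185.0 = -1189.2
Trade balance (goods + services) = -3131.3 + (-1189.2) = -4320.5
Net primary income = 1118.8 - 1249.1 = -130.3
Net secondary income = 383.3 - 410.4 = -27.1
Current account = -4320.5 + (-130.3) + (-27.1) = -4477.9
Financial account = -(-4477.9 + (-77.4) + 61.9) = 4493.4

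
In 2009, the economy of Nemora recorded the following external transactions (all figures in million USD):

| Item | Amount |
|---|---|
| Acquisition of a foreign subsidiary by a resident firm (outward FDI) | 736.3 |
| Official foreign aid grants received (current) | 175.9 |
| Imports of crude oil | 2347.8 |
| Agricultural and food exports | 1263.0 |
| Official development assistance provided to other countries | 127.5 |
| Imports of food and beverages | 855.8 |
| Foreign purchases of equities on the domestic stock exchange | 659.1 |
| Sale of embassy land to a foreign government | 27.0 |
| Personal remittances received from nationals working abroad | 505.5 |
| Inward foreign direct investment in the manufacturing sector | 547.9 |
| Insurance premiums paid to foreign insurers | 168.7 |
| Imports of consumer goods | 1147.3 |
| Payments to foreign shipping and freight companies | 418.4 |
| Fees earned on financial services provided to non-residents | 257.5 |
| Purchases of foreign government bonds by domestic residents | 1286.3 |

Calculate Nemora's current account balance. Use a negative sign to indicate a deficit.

-2863.6

Goods: -855.8 - 1147.3 + 1263.0 - 2347.8 = -3087.9
Services: -418.4 + 257.5 - 168.7 = -329.6
Secondary income: 505.5 - 127.5 + 175.9 = 553.9
Current account = (-3087.9) + (-329.6) + 553.9 = -2863.6
(Excluded from the current account — financial account: acquisition of a foreign subsidiary by a resident firm (outward FDI) 736.3, foreign purchases of equities on the domestic stock exchange 659.1, inward foreign direct investment in the manufacturing sector 547.9, purchases of foreign government bonds by domestic residents 1286.3; capital account: sale of embassy land to a foreign government 27.0.)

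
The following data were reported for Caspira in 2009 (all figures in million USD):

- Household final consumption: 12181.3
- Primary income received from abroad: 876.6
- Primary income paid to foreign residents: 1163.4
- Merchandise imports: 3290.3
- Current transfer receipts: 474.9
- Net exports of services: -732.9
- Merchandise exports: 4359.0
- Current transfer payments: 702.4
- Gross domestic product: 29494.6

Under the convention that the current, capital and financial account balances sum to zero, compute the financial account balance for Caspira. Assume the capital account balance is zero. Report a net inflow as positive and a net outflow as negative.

178.5

Goods balance = 4359.0 - 3290.3 = 1068.7
Services balance = -732.9
Trade balance (goods + services) = 1068.7 + (-732.9) = 335.8
Net primary income = 876.6 - 1163.4 = -286.8
Net secondary income = 474.9 - 702.4 = -227.5
Current account = 335.8 + (-286.8) + (-227.5) = -178.5
Financial account = -(-178.5) = 178.5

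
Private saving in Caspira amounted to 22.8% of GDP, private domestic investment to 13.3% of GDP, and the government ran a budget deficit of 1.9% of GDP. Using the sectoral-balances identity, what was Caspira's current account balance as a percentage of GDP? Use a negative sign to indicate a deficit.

By the sectoral-balances identity, CA = (S_private - I) + (T - G).
Private balance = 22.8 - 13.3 = 9.5
Government balance (T - G) = -1.9
CA = 9.5 + (-1.9) = 7.6

7.6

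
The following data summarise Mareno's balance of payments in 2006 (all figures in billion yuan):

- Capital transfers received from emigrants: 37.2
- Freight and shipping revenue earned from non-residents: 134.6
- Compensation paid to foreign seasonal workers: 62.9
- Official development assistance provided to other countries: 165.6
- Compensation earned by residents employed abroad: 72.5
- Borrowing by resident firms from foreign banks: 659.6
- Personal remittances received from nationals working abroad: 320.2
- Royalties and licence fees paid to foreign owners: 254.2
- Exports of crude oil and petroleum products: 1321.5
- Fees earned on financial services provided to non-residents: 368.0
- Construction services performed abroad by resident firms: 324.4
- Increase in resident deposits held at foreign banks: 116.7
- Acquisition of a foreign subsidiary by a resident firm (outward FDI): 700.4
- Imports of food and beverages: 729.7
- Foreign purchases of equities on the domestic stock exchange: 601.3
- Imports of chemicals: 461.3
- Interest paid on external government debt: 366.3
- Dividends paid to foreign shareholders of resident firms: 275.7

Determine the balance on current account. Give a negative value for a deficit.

Goods: 1321.5 - 461.3 - 729.7 = 130.5
Services: 368.0 + 324.4 + 134.6 - 254.2 = 572.8
Primary income: 72.5 - 62.9 - 275.7 - 366.3 = -632.4
Secondary income: 320.2 - 165.6 = 154.6
Current account = 130.5 + 572.8 + (-632.4) + 154.6 = 225.5
(Excluded from the current account — capital account: capital transfers received from emigrants 37.2; financial account: borrowing by resident firms from foreign banks 659.6, increase in resident deposits held at foreign banks 116.7, acquisition of a foreign subsidiary by a resident firm (outward FDI) 700.4, foreign purchases of equities on the domestic stock exchange 601.3.)

225.5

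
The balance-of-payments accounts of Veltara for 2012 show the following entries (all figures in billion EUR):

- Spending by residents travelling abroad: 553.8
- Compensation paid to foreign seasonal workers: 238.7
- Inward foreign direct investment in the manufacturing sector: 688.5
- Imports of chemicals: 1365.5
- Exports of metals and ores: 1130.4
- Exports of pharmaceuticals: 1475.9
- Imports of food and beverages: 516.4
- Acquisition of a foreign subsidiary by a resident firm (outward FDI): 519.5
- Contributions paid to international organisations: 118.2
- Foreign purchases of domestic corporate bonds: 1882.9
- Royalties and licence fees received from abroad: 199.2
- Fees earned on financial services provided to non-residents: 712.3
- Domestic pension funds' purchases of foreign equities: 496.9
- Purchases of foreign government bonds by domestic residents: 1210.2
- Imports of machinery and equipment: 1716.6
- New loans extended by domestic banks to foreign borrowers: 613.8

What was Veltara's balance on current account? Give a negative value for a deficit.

-991.4

Goods: 1475.9 - 1716.6 - 1365.5 - 516.4 + 1130.4 = -992.2
Services: -553.8 + 712.3 + 199.2 = 357.7
Primary income: -238.7
Secondary income: -118.2
Current account = (-992.2) + 357.7 + (-238.7) + (-118.2) = -991.4
(Excluded from the current account — financial account: inward foreign direct investment in the manufacturing sector 688.5, acquisition of a foreign subsidiary by a resident firm (outward FDI) 519.5, foreign purchases of domestic corporate bonds 1882.9, domestic pension funds' purchases of foreign equities 496.9, purchases of foreign government bonds by domestic residents 1210.2, new loans extended by domestic banks to foreign borrowers 613.8.)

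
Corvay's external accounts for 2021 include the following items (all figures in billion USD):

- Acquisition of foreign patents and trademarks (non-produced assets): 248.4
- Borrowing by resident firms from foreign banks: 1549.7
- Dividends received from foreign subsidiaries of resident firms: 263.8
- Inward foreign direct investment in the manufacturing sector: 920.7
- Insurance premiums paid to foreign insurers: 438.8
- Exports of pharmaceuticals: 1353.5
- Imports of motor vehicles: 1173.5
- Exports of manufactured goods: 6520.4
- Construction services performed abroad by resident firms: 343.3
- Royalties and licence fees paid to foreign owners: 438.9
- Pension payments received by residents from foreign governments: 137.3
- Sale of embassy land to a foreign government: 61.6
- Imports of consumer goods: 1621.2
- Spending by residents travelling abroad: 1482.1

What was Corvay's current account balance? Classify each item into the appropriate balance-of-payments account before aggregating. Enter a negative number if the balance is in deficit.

3463.8

Goods: -1173.5 + 1353.5 + 6520.4 - 1621.2 = 5079.2
Services: 343.3 - 438.8 - 1482.1 - 438.9 = -2016.5
Primary income: 263.8
Secondary income: 137.3
Current account = 5079.2 + (-2016.5) + 263.8 + 137.3 = 3463.8
(Excluded from the current account — capital account: acquisition of foreign patents and trademarks (non-produced assets) 248.4, sale of embassy land to a foreign government 61.6; financial account: borrowing by resident firms from foreign banks 1549.7, inward foreign direct investment in the manufacturing sector 920.7.)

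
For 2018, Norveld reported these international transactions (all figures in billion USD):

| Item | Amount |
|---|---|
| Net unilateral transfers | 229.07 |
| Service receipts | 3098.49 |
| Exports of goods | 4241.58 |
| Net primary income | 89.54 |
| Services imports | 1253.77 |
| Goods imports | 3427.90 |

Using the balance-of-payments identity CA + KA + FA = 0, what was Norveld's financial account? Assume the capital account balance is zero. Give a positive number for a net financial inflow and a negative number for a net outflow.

Goods balance = 4241.58 - 3427.90 = 813.68
Services balance = 3098.49 - 1253.77 = 1844.72
Trade balance (goods + services) = 813.68 + 1844.72 = 2658.40
Net primary income = 89.54
Net secondary income = 229.07
Current account = 2658.40 + 89.54 + 229.07 = 2977.01
Financial account = -(2977.01) = -2977.01

-2977.01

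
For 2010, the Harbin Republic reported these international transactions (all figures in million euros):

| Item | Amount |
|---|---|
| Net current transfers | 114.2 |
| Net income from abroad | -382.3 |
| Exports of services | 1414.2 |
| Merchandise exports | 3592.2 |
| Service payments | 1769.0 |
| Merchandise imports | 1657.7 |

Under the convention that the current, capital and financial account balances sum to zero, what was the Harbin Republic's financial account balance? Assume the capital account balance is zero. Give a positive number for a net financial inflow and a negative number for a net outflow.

-1311.6

Goods balance = 3592.2 - 1657.7 = 1934.5
Services balance = 1414.2 - 1769.0 = -354.8
Trade balance (goods + services) = 1934.5 + (-354.8) = 1579.7
Net primary income = -382.3
Net secondary income = 114.2
Current account = 1579.7 + (-382.3) + 114.2 = 1311.6
Financial account = -(1311.6) = -1311.6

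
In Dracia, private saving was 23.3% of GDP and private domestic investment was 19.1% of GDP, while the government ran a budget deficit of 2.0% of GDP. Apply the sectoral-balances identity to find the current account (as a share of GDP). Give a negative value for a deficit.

By the sectoral-balances identity, CA = (S_private - I) + (T - G).
Private balance = 23.3 - 19.1 = 4.2
Government balance (T - G) = -2.0
CA = 4.2 + (-2.0) = 2.2

2.2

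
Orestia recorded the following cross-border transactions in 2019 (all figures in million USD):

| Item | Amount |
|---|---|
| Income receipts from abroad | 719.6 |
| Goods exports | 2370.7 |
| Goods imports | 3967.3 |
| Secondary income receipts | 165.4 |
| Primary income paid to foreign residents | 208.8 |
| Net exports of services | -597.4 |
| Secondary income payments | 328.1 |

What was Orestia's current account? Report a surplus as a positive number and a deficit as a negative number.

-1845.9

Goods balance = 2370.7 - 3967.3 = -1596.6
Services balance = -597.4
Trade balance (goods + services) = -1596.6 + (-597.4) = -2194.0
Net primary income = 719.6 - 208.8 = 510.8
Net secondary income = 165.4 - 328.1 = -162.7
Current account = -2194.0 + 510.8 + (-162.7) = -1845.9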